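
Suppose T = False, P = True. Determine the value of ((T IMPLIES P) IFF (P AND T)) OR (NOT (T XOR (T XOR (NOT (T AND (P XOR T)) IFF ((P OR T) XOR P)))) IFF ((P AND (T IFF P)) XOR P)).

T IMPLIES P = False IMPLIES True = True
P AND T = True AND False = False
(T IMPLIES P) IFF (P AND T) = True IFF False = False
P XOR T = True XOR False = True
T AND (P XOR T) = False AND True = False
NOT (T AND (P XOR T)) = NOT False = True
P OR T = True OR False = True
(P OR T) XOR P = True XOR True = False
NOT (T AND (P XOR T)) IFF ((P OR T) XOR P) = True IFF False = False
T XOR (NOT (T AND (P XOR T)) IFF ((P OR T) XOR P)) = False XOR False = False
T XOR (T XOR (NOT (T AND (P XOR T)) IFF ((P OR T) XOR P))) = False XOR False = False
NOT (T XOR (T XOR (NOT (T AND (P XOR T)) IFF ((P OR T) XOR P)))) = NOT False = True
T IFF P = False IFF True = False
P AND (T IFF P) = True AND False = False
(P AND (T IFF P)) XOR P = False XOR True = True
NOT (T XOR (T XOR (NOT (T AND (P XOR T)) IFF ((P OR T) XOR P)))) IFF ((P AND (T IFF P)) XOR P) = True IFF True = True
((T IMPLIES P) IFF (P AND T)) OR (NOT (T XOR (T XOR (NOT (T AND (P XOR T)) IFF ((P OR T) XOR P)))) IFF ((P AND (T IFF P)) XOR P)) = False OR True = True

True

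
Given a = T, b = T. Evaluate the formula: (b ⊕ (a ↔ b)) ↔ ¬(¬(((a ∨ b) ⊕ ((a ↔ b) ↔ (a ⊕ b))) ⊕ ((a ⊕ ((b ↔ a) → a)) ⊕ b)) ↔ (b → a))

T

a ↔ b = T ↔ T = T
b ⊕ (a ↔ b) = T ⊕ T = F
a ∨ b = T ∨ T = T
a ↔ b = T ↔ T = T
a ⊕ b = T ⊕ T = F
(a ↔ b) ↔ (a ⊕ b) = T ↔ F = F
(a ∨ b) ⊕ ((a ↔ b) ↔ (a ⊕ b)) = T ⊕ F = T
b ↔ a = T ↔ T = T
(b ↔ a) → a = T → T = T
a ⊕ ((b ↔ a) → a) = T ⊕ T = F
(a ⊕ ((b ↔ a) → a)) ⊕ b = F ⊕ T = T
((a ∨ b) ⊕ ((a ↔ b) ↔ (a ⊕ b))) ⊕ ((a ⊕ ((b ↔ a) → a)) ⊕ b) = T ⊕ T = F
¬(((a ∨ b) ⊕ ((a ↔ b) ↔ (a ⊕ b))) ⊕ ((a ⊕ ((b ↔ a) → a)) ⊕ b)) = ¬F = T
b → a = T → T = T
¬(((a ∨ b) ⊕ ((a ↔ b) ↔ (a ⊕ b))) ⊕ ((a ⊕ ((b ↔ a) → a)) ⊕ b)) ↔ (b → a) = T ↔ T = T
¬(¬(((a ∨ b) ⊕ ((a ↔ b) ↔ (a ⊕ b))) ⊕ ((a ⊕ ((b ↔ a) → a)) ⊕ b)) ↔ (b → a)) = ¬T = F
(b ⊕ (a ↔ b)) ↔ ¬(¬(((a ∨ b) ⊕ ((a ↔ b) ↔ (a ⊕ b))) ⊕ ((a ⊕ ((b ↔ a) → a)) ⊕ b)) ↔ (b → a)) = F ↔ F = T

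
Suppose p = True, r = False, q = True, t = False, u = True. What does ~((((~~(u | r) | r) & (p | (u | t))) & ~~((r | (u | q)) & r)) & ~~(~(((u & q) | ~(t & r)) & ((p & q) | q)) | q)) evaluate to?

u | r = True | False = True
~(u | r) = ~True = False
~~(u | r) = ~False = True
~~(u | r) | r = True | False = True
u | t = True | False = True
p | (u | t) = True | True = True
(~~(u | r) | r) & (p | (u | t)) = True & True = True
u | q = True | True = True
r | (u | q) = False | True = True
(r | (u | q)) & r = True & False = False
~((r | (u | q)) & r) = ~False = True
~~((r | (u | q)) & r) = ~True = False
((~~(u | r) | r) & (p | (u | t))) & ~~((r | (u | q)) & r) = True & False = False
u & q = True & True = True
t & r = False & False = False
~(t & r) = ~False = True
(u & q) | ~(t & r) = True | True = True
p & q = True & True = True
(p & q) | q = True | True = True
((u & q) | ~(t & r)) & ((p & q) | q) = True & True = True
~(((u & q) | ~(t & r)) & ((p & q) | q)) = ~True = False
~(((u & q) | ~(t & r)) & ((p & q) | q)) | q = False | True = True
~(~(((u & q) | ~(t & r)) & ((p & q) | q)) | q) = ~True = False
~~(~(((u & q) | ~(t & r)) & ((p & q) | q)) | q) = ~False = True
(((~~(u | r) | r) & (p | (u | t))) & ~~((r | (u | q)) & r)) & ~~(~(((u & q) | ~(t & r)) & ((p & q) | q)) | q) = False & True = False
~((((~~(u | r) | r) & (p | (u | t))) & ~~((r | (u | q)) & r)) & ~~(~(((u & q) | ~(t & r)) & ((p & q) | q)) | q)) = ~False = True

True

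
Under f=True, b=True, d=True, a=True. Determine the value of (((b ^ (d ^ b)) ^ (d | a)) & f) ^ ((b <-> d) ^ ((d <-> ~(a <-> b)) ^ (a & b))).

d ^ b = True ^ True = False
b ^ (d ^ b) = True ^ False = True
d | a = True | True = True
(b ^ (d ^ b)) ^ (d | a) = True ^ True = False
((b ^ (d ^ b)) ^ (d | a)) & f = False & True = False
b <-> d = True <-> True = True
a <-> b = True <-> True = True
~(a <-> b) = ~True = False
d <-> ~(a <-> b) = True <-> False = False
a & b = True & True = True
(d <-> ~(a <-> b)) ^ (a & b) = False ^ True = True
(b <-> d) ^ ((d <-> ~(a <-> b)) ^ (a & b)) = True ^ True = False
(((b ^ (d ^ b)) ^ (d | a)) & f) ^ ((b <-> d) ^ ((d <-> ~(a <-> b)) ^ (a & b))) = False ^ False = False

False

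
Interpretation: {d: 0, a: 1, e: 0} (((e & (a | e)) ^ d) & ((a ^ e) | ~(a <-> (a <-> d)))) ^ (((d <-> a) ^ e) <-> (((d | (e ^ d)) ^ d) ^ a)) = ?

0

Substituting d=0, a=1, e=0:
a | e = 1 | 0 = 1
e & (a | e) = 0 & 1 = 0
(e & (a | e)) ^ d = 0 ^ 0 = 0
a ^ e = 1 ^ 0 = 1
a <-> d = 1 <-> 0 = 0
a <-> (a <-> d) = 1 <-> 0 = 0
~(a <-> (a <-> d)) = ~0 = 1
(a ^ e) | ~(a <-> (a <-> d)) = 1 | 1 = 1
((e & (a | e)) ^ d) & ((a ^ e) | ~(a <-> (a <-> d))) = 0 & 1 = 0
d <-> a = 0 <-> 1 = 0
(d <-> a) ^ e = 0 ^ 0 = 0
e ^ d = 0 ^ 0 = 0
d | (e ^ d) = 0 | 0 = 0
(d | (e ^ d)) ^ d = 0 ^ 0 = 0
((d | (e ^ d)) ^ d) ^ a = 0 ^ 1 = 1
((d <-> a) ^ e) <-> (((d | (e ^ d)) ^ d) ^ a) = 0 <-> 1 = 0
(((e & (a | e)) ^ d) & ((a ^ e) | ~(a <-> (a <-> d)))) ^ (((d <-> a) ^ e) <-> (((d | (e ^ d)) ^ d) ^ a)) = 0 ^ 0 = 0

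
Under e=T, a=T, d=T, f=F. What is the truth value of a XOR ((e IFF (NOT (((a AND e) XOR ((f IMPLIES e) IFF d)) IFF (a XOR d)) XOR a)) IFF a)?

a AND e = T AND T = T
f IMPLIES e = F IMPLIES T = T
(f IMPLIES e) IFF d = T IFF T = T
(a AND e) XOR ((f IMPLIES e) IFF d) = T XOR T = F
a XOR d = T XOR T = F
((a AND e) XOR ((f IMPLIES e) IFF d)) IFF (a XOR d) = F IFF F = T
NOT (((a AND e) XOR ((f IMPLIES e) IFF d)) IFF (a XOR d)) = NOT T = F
NOT (((a AND e) XOR ((f IMPLIES e) IFF d)) IFF (a XOR d)) XOR a = F XOR T = T
e IFF (NOT (((a AND e) XOR ((f IMPLIES e) IFF d)) IFF (a XOR d)) XOR a) = T IFF T = T
(e IFF (NOT (((a AND e) XOR ((f IMPLIES e) IFF d)) IFF (a XOR d)) XOR a)) IFF a = T IFF T = T
a XOR ((e IFF (NOT (((a AND e) XOR ((f IMPLIES e) IFF d)) IFF (a XOR d)) XOR a)) IFF a) = T XOR T = F

F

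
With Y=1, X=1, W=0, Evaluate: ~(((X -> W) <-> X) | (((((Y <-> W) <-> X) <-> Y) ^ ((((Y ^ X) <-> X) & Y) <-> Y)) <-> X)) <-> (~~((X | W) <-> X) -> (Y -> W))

0

Substituting Y=1, X=1, W=0:
X -> W = 1 -> 0 = 0
(X -> W) <-> X = 0 <-> 1 = 0
Y <-> W = 1 <-> 0 = 0
(Y <-> W) <-> X = 0 <-> 1 = 0
((Y <-> W) <-> X) <-> Y = 0 <-> 1 = 0
Y ^ X = 1 ^ 1 = 0
(Y ^ X) <-> X = 0 <-> 1 = 0
((Y ^ X) <-> X) & Y = 0 & 1 = 0
(((Y ^ X) <-> X) & Y) <-> Y = 0 <-> 1 = 0
(((Y <-> W) <-> X) <-> Y) ^ ((((Y ^ X) <-> X) & Y) <-> Y) = 0 ^ 0 = 0
((((Y <-> W) <-> X) <-> Y) ^ ((((Y ^ X) <-> X) & Y) <-> Y)) <-> X = 0 <-> 1 = 0
((X -> W) <-> X) | (((((Y <-> W) <-> X) <-> Y) ^ ((((Y ^ X) <-> X) & Y) <-> Y)) <-> X) = 0 | 0 = 0
~(((X -> W) <-> X) | (((((Y <-> W) <-> X) <-> Y) ^ ((((Y ^ X) <-> X) & Y) <-> Y)) <-> X)) = ~0 = 1
X | W = 1 | 0 = 1
(X | W) <-> X = 1 <-> 1 = 1
~((X | W) <-> X) = ~1 = 0
~~((X | W) <-> X) = ~0 = 1
Y -> W = 1 -> 0 = 0
~~((X | W) <-> X) -> (Y -> W) = 1 -> 0 = 0
~(((X -> W) <-> X) | (((((Y <-> W) <-> X) <-> Y) ^ ((((Y ^ X) <-> X) & Y) <-> Y)) <-> X)) <-> (~~((X | W) <-> X) -> (Y -> W)) = 1 <-> 0 = 0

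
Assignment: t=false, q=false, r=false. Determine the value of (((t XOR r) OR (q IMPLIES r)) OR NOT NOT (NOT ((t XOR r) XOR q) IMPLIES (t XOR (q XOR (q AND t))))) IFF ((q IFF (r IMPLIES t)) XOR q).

t XOR r = false XOR false = false
q IMPLIES r = false IMPLIES false = true
(t XOR r) OR (q IMPLIES r) = false OR true = true
t XOR r = false XOR false = false
(t XOR r) XOR q = false XOR false = false
NOT ((t XOR r) XOR q) = NOT false = true
q AND t = false AND false = false
q XOR (q AND t) = false XOR false = false
t XOR (q XOR (q AND t)) = false XOR false = false
NOT ((t XOR r) XOR q) IMPLIES (t XOR (q XOR (q AND t))) = true IMPLIES false = false
NOT (NOT ((t XOR r) XOR q) IMPLIES (t XOR (q XOR (q AND t)))) = NOT false = true
NOT NOT (NOT ((t XOR r) XOR q) IMPLIES (t XOR (q XOR (q AND t)))) = NOT true = false
((t XOR r) OR (q IMPLIES r)) OR NOT NOT (NOT ((t XOR r) XOR q) IMPLIES (t XOR (q XOR (q AND t)))) = true OR false = true
r IMPLIES t = false IMPLIES false = true
q IFF (r IMPLIES t) = false IFF true = false
(q IFF (r IMPLIES t)) XOR q = false XOR false = false
(((t XOR r) OR (q IMPLIES r)) OR NOT NOT (NOT ((t XOR r) XOR q) IMPLIES (t XOR (q XOR (q AND t))))) IFF ((q IFF (r IMPLIES t)) XOR q) = true IFF false = false

false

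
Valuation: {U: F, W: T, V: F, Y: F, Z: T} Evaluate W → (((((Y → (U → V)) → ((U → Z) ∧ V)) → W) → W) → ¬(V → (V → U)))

F

U → V = F → F = T
Y → (U → V) = F → T = T
U → Z = F → T = T
(U → Z) ∧ V = T ∧ F = F
(Y → (U → V)) → ((U → Z) ∧ V) = T → F = F
((Y → (U → V)) → ((U → Z) ∧ V)) → W = F → T = T
(((Y → (U → V)) → ((U → Z) ∧ V)) → W) → W = T → T = T
V → U = F → F = T
V → (V → U) = F → T = T
¬(V → (V → U)) = ¬T = F
((((Y → (U → V)) → ((U → Z) ∧ V)) → W) → W) → ¬(V → (V → U)) = T → F = F
W → (((((Y → (U → V)) → ((U → Z) ∧ V)) → W) → W) → ¬(V → (V → U))) = T → F = F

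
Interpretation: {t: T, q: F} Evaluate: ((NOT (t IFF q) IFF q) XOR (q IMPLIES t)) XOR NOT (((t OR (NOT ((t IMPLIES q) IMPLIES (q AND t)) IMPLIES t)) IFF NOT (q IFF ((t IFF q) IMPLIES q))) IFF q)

Substituting t=T, q=F:
t IFF q = T IFF F = F
NOT (t IFF q) = NOT F = T
NOT (t IFF q) IFF q = T IFF F = F
q IMPLIES t = F IMPLIES T = T
(NOT (t IFF q) IFF q) XOR (q IMPLIES t) = F XOR T = T
t IMPLIES q = T IMPLIES F = F
q AND t = F AND T = F
(t IMPLIES q) IMPLIES (q AND t) = F IMPLIES F = T
NOT ((t IMPLIES q) IMPLIES (q AND t)) = NOT T = F
NOT ((t IMPLIES q) IMPLIES (q AND t)) IMPLIES t = F IMPLIES T = T
t OR (NOT ((t IMPLIES q) IMPLIES (q AND t)) IMPLIES t) = T OR T = T
t IFF q = T IFF F = F
(t IFF q) IMPLIES q = F IMPLIES F = T
q IFF ((t IFF q) IMPLIES q) = F IFF T = F
NOT (q IFF ((t IFF q) IMPLIES q)) = NOT F = T
(t OR (NOT ((t IMPLIES q) IMPLIES (q AND t)) IMPLIES t)) IFF NOT (q IFF ((t IFF q) IMPLIES q)) = T IFF T = T
((t OR (NOT ((t IMPLIES q) IMPLIES (q AND t)) IMPLIES t)) IFF NOT (q IFF ((t IFF q) IMPLIES q))) IFF q = T IFF F = F
NOT (((t OR (NOT ((t IMPLIES q) IMPLIES (q AND t)) IMPLIES t)) IFF NOT (q IFF ((t IFF q) IMPLIES q))) IFF q) = NOT F = T
((NOT (t IFF q) IFF q) XOR (q IMPLIES t)) XOR NOT (((t OR (NOT ((t IMPLIES q) IMPLIES (q AND t)) IMPLIES t)) IFF NOT (q IFF ((t IFF q) IMPLIES q))) IFF q) = T XOR T = F

F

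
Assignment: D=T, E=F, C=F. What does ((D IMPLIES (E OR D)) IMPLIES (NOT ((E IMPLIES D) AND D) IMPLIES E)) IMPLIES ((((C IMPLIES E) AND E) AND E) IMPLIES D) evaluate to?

E OR D = F OR T = T
D IMPLIES (E OR D) = T IMPLIES T = T
E IMPLIES D = F IMPLIES T = T
(E IMPLIES D) AND D = T AND T = T
NOT ((E IMPLIES D) AND D) = NOT T = F
NOT ((E IMPLIES D) AND D) IMPLIES E = F IMPLIES F = T
(D IMPLIES (E OR D)) IMPLIES (NOT ((E IMPLIES D) AND D) IMPLIES E) = T IMPLIES T = T
C IMPLIES E = F IMPLIES F = T
(C IMPLIES E) AND E = T AND F = F
((C IMPLIES E) AND E) AND E = F AND F = F
(((C IMPLIES E) AND E) AND E) IMPLIES D = F IMPLIES T = T
((D IMPLIES (E OR D)) IMPLIES (NOT ((E IMPLIES D) AND D) IMPLIES E)) IMPLIES ((((C IMPLIES E) AND E) AND E) IMPLIES D) = T IMPLIES T = T

T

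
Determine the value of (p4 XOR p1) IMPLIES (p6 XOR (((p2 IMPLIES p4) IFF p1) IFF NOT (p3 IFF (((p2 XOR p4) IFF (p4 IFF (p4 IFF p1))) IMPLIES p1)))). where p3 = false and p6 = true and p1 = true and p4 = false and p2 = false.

false

Substituting p3=false, p6=true, p1=true, p4=false, p2=false:
p4 XOR p1 = false XOR true = true
p2 IMPLIES p4 = false IMPLIES false = true
(p2 IMPLIES p4) IFF p1 = true IFF true = true
p2 XOR p4 = false XOR false = false
p4 IFF p1 = false IFF true = false
p4 IFF (p4 IFF p1) = false IFF false = true
(p2 XOR p4) IFF (p4 IFF (p4 IFF p1)) = false IFF true = false
((p2 XOR p4) IFF (p4 IFF (p4 IFF p1))) IMPLIES p1 = false IMPLIES true = true
p3 IFF (((p2 XOR p4) IFF (p4 IFF (p4 IFF p1))) IMPLIES p1) = false IFF true = false
NOT (p3 IFF (((p2 XOR p4) IFF (p4 IFF (p4 IFF p1))) IMPLIES p1)) = NOT false = true
((p2 IMPLIES p4) IFF p1) IFF NOT (p3 IFF (((p2 XOR p4) IFF (p4 IFF (p4 IFF p1))) IMPLIES p1)) = true IFF true = true
p6 XOR (((p2 IMPLIES p4) IFF p1) IFF NOT (p3 IFF (((p2 XOR p4) IFF (p4 IFF (p4 IFF p1))) IMPLIES p1))) = true XOR true = false
(p4 XOR p1) IMPLIES (p6 XOR (((p2 IMPLIES p4) IFF p1) IFF NOT (p3 IFF (((p2 XOR p4) IFF (p4 IFF (p4 IFF p1))) IMPLIES p1)))) = true IMPLIES false = false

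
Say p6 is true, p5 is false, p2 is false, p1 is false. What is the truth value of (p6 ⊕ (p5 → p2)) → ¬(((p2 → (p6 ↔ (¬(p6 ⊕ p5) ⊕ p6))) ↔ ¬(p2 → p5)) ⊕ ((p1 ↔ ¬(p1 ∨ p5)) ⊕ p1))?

True

Substituting p6=True, p5=False, p2=False, p1=False:
p5 → p2 = False → False = True
p6 ⊕ (p5 → p2) = True ⊕ True = False
p6 ⊕ p5 = True ⊕ False = True
¬(p6 ⊕ p5) = ¬True = False
¬(p6 ⊕ p5) ⊕ p6 = False ⊕ True = True
p6 ↔ (¬(p6 ⊕ p5) ⊕ p6) = True ↔ True = True
p2 → (p6 ↔ (¬(p6 ⊕ p5) ⊕ p6)) = False → True = True
p2 → p5 = False → False = True
¬(p2 → p5) = ¬True = False
(p2 → (p6 ↔ (¬(p6 ⊕ p5) ⊕ p6))) ↔ ¬(p2 → p5) = True ↔ False = False
p1 ∨ p5 = False ∨ False = False
¬(p1 ∨ p5) = ¬False = True
p1 ↔ ¬(p1 ∨ p5) = False ↔ True = False
(p1 ↔ ¬(p1 ∨ p5)) ⊕ p1 = False ⊕ False = False
((p2 → (p6 ↔ (¬(p6 ⊕ p5) ⊕ p6))) ↔ ¬(p2 → p5)) ⊕ ((p1 ↔ ¬(p1 ∨ p5)) ⊕ p1) = False ⊕ False = False
¬(((p2 → (p6 ↔ (¬(p6 ⊕ p5) ⊕ p6))) ↔ ¬(p2 → p5)) ⊕ ((p1 ↔ ¬(p1 ∨ p5)) ⊕ p1)) = ¬False = True
(p6 ⊕ (p5 → p2)) → ¬(((p2 → (p6 ↔ (¬(p6 ⊕ p5) ⊕ p6))) ↔ ¬(p2 → p5)) ⊕ ((p1 ↔ ¬(p1 ∨ p5)) ⊕ p1)) = False → True = True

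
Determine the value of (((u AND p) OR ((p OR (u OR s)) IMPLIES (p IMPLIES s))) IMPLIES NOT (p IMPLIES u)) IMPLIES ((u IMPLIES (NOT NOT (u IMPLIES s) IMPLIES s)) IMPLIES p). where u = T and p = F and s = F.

u AND p = T AND F = F
u OR s = T OR F = T
p OR (u OR s) = F OR T = T
p IMPLIES s = F IMPLIES F = T
(p OR (u OR s)) IMPLIES (p IMPLIES s) = T IMPLIES T = T
(u AND p) OR ((p OR (u OR s)) IMPLIES (p IMPLIES s)) = F OR T = T
p IMPLIES u = F IMPLIES T = T
NOT (p IMPLIES u) = NOT T = F
((u AND p) OR ((p OR (u OR s)) IMPLIES (p IMPLIES s))) IMPLIES NOT (p IMPLIES u) = T IMPLIES F = F
u IMPLIES s = T IMPLIES F = F
NOT (u IMPLIES s) = NOT F = T
NOT NOT (u IMPLIES s) = NOT T = F
NOT NOT (u IMPLIES s) IMPLIES s = F IMPLIES F = T
u IMPLIES (NOT NOT (u IMPLIES s) IMPLIES s) = T IMPLIES T = T
(u IMPLIES (NOT NOT (u IMPLIES s) IMPLIES s)) IMPLIES p = T IMPLIES F = F
(((u AND p) OR ((p OR (u OR s)) IMPLIES (p IMPLIES s))) IMPLIES NOT (p IMPLIES u)) IMPLIES ((u IMPLIES (NOT NOT (u IMPLIES s) IMPLIES s)) IMPLIES p) = F IMPLIES F = T

T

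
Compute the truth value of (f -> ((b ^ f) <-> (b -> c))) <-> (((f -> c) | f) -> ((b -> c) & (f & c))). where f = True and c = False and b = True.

Substituting f=True, c=False, b=True:
b ^ f = True ^ True = False
b -> c = True -> False = False
(b ^ f) <-> (b -> c) = False <-> False = True
f -> ((b ^ f) <-> (b -> c)) = True -> True = True
f -> c = True -> False = False
(f -> c) | f = False | True = True
b -> c = True -> False = False
f & c = True & False = False
(b -> c) & (f & c) = False & False = False
((f -> c) | f) -> ((b -> c) & (f & c)) = True -> False = False
(f -> ((b ^ f) <-> (b -> c))) <-> (((f -> c) | f) -> ((b -> c) & (f & c))) = True <-> False = False

False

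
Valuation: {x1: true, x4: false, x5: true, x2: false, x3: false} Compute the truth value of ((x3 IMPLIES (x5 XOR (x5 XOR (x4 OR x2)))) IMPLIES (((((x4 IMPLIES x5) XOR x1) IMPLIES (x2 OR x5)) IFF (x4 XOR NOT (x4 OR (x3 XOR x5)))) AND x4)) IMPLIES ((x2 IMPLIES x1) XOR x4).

true

x4 OR x2 = false OR false = false
x5 XOR (x4 OR x2) = true XOR false = true
x5 XOR (x5 XOR (x4 OR x2)) = true XOR true = false
x3 IMPLIES (x5 XOR (x5 XOR (x4 OR x2))) = false IMPLIES false = true
x4 IMPLIES x5 = false IMPLIES true = true
(x4 IMPLIES x5) XOR x1 = true XOR true = false
x2 OR x5 = false OR true = true
((x4 IMPLIES x5) XOR x1) IMPLIES (x2 OR x5) = false IMPLIES true = true
x3 XOR x5 = false XOR true = true
x4 OR (x3 XOR x5) = false OR true = true
NOT (x4 OR (x3 XOR x5)) = NOT true = false
x4 XOR NOT (x4 OR (x3 XOR x5)) = false XOR false = false
(((x4 IMPLIES x5) XOR x1) IMPLIES (x2 OR x5)) IFF (x4 XOR NOT (x4 OR (x3 XOR x5))) = true IFF false = false
((((x4 IMPLIES x5) XOR x1) IMPLIES (x2 OR x5)) IFF (x4 XOR NOT (x4 OR (x3 XOR x5)))) AND x4 = false AND false = false
(x3 IMPLIES (x5 XOR (x5 XOR (x4 OR x2)))) IMPLIES (((((x4 IMPLIES x5) XOR x1) IMPLIES (x2 OR x5)) IFF (x4 XOR NOT (x4 OR (x3 XOR x5)))) AND x4) = true IMPLIES false = false
x2 IMPLIES x1 = false IMPLIES true = true
(x2 IMPLIES x1) XOR x4 = true XOR false = true
((x3 IMPLIES (x5 XOR (x5 XOR (x4 OR x2)))) IMPLIES (((((x4 IMPLIES x5) XOR x1) IMPLIES (x2 OR x5)) IFF (x4 XOR NOT (x4 OR (x3 XOR x5)))) AND x4)) IMPLIES ((x2 IMPLIES x1) XOR x4) = false IMPLIES true = true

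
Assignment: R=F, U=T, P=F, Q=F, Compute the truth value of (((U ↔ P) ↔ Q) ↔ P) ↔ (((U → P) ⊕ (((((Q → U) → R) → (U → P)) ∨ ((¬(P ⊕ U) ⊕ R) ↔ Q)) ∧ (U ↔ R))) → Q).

F

Substituting R=F, U=T, P=F, Q=F:
U ↔ P = T ↔ F = F
(U ↔ P) ↔ Q = F ↔ F = T
((U ↔ P) ↔ Q) ↔ P = T ↔ F = F
U → P = T → F = F
Q → U = F → T = T
(Q → U) → R = T → F = F
U → P = T → F = F
((Q → U) → R) → (U → P) = F → F = T
P ⊕ U = F ⊕ T = T
¬(P ⊕ U) = ¬T = F
¬(P ⊕ U) ⊕ R = F ⊕ F = F
(¬(P ⊕ U) ⊕ R) ↔ Q = F ↔ F = T
(((Q → U) → R) → (U → P)) ∨ ((¬(P ⊕ U) ⊕ R) ↔ Q) = T ∨ T = T
U ↔ R = T ↔ F = F
((((Q → U) → R) → (U → P)) ∨ ((¬(P ⊕ U) ⊕ R) ↔ Q)) ∧ (U ↔ R) = T ∧ F = F
(U → P) ⊕ (((((Q → U) → R) → (U → P)) ∨ ((¬(P ⊕ U) ⊕ R) ↔ Q)) ∧ (U ↔ R)) = F ⊕ F = F
((U → P) ⊕ (((((Q → U) → R) → (U → P)) ∨ ((¬(P ⊕ U) ⊕ R) ↔ Q)) ∧ (U ↔ R))) → Q = F → F = T
(((U ↔ P) ↔ Q) ↔ P) ↔ (((U → P) ⊕ (((((Q → U) → R) → (U → P)) ∨ ((¬(P ⊕ U) ⊕ R) ↔ Q)) ∧ (U ↔ R))) → Q) = F ↔ T = F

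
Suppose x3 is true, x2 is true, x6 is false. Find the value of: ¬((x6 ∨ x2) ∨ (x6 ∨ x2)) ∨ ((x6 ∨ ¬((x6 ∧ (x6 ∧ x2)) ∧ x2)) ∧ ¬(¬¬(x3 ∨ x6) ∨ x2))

x6 ∨ x2 = False ∨ True = True
x6 ∨ x2 = False ∨ True = True
(x6 ∨ x2) ∨ (x6 ∨ x2) = True ∨ True = True
¬((x6 ∨ x2) ∨ (x6 ∨ x2)) = ¬True = False
x6 ∧ x2 = False ∧ True = False
x6 ∧ (x6 ∧ x2) = False ∧ False = False
(x6 ∧ (x6 ∧ x2)) ∧ x2 = False ∧ True = False
¬((x6 ∧ (x6 ∧ x2)) ∧ x2) = ¬False = True
x6 ∨ ¬((x6 ∧ (x6 ∧ x2)) ∧ x2) = False ∨ True = True
x3 ∨ x6 = True ∨ False = True
¬(x3 ∨ x6) = ¬True = False
¬¬(x3 ∨ x6) = ¬False = True
¬¬(x3 ∨ x6) ∨ x2 = True ∨ True = True
¬(¬¬(x3 ∨ x6) ∨ x2) = ¬True = False
(x6 ∨ ¬((x6 ∧ (x6 ∧ x2)) ∧ x2)) ∧ ¬(¬¬(x3 ∨ x6) ∨ x2) = True ∧ False = False
¬((x6 ∨ x2) ∨ (x6 ∨ x2)) ∨ ((x6 ∨ ¬((x6 ∧ (x6 ∧ x2)) ∧ x2)) ∧ ¬(¬¬(x3 ∨ x6) ∨ x2)) = False ∨ False = False

False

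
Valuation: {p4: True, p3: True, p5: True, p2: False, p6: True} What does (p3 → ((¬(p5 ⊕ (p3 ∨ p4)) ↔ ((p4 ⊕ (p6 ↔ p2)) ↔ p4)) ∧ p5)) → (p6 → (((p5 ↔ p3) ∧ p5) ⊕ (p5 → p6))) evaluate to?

False

Substituting p4=True, p3=True, p5=True, p2=False, p6=True:
p3 ∨ p4 = True ∨ True = True
p5 ⊕ (p3 ∨ p4) = True ⊕ True = False
¬(p5 ⊕ (p3 ∨ p4)) = ¬False = True
p6 ↔ p2 = True ↔ False = False
p4 ⊕ (p6 ↔ p2) = True ⊕ False = True
(p4 ⊕ (p6 ↔ p2)) ↔ p4 = True ↔ True = True
¬(p5 ⊕ (p3 ∨ p4)) ↔ ((p4 ⊕ (p6 ↔ p2)) ↔ p4) = True ↔ True = True
(¬(p5 ⊕ (p3 ∨ p4)) ↔ ((p4 ⊕ (p6 ↔ p2)) ↔ p4)) ∧ p5 = True ∧ True = True
p3 → ((¬(p5 ⊕ (p3 ∨ p4)) ↔ ((p4 ⊕ (p6 ↔ p2)) ↔ p4)) ∧ p5) = True → True = True
p5 ↔ p3 = True ↔ True = True
(p5 ↔ p3) ∧ p5 = True ∧ True = True
p5 → p6 = True → True = True
((p5 ↔ p3) ∧ p5) ⊕ (p5 → p6) = True ⊕ True = False
p6 → (((p5 ↔ p3) ∧ p5) ⊕ (p5 → p6)) = True → False = False
(p3 → ((¬(p5 ⊕ (p3 ∨ p4)) ↔ ((p4 ⊕ (p6 ↔ p2)) ↔ p4)) ∧ p5)) → (p6 → (((p5 ↔ p3) ∧ p5) ⊕ (p5 → p6))) = True → False = False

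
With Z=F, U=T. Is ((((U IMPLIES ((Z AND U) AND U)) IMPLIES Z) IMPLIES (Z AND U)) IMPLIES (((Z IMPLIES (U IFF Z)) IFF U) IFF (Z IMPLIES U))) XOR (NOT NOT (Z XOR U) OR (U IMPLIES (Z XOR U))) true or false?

F

Z AND U = F AND T = F
(Z AND U) AND U = F AND T = F
U IMPLIES ((Z AND U) AND U) = T IMPLIES F = F
(U IMPLIES ((Z AND U) AND U)) IMPLIES Z = F IMPLIES F = T
Z AND U = F AND T = F
((U IMPLIES ((Z AND U) AND U)) IMPLIES Z) IMPLIES (Z AND U) = T IMPLIES F = F
U IFF Z = T IFF F = F
Z IMPLIES (U IFF Z) = F IMPLIES F = T
(Z IMPLIES (U IFF Z)) IFF U = T IFF T = T
Z IMPLIES U = F IMPLIES T = T
((Z IMPLIES (U IFF Z)) IFF U) IFF (Z IMPLIES U) = T IFF T = T
(((U IMPLIES ((Z AND U) AND U)) IMPLIES Z) IMPLIES (Z AND U)) IMPLIES (((Z IMPLIES (U IFF Z)) IFF U) IFF (Z IMPLIES U)) = F IMPLIES T = T
Z XOR U = F XOR T = T
NOT (Z XOR U) = NOT T = F
NOT NOT (Z XOR U) = NOT F = T
Z XOR U = F XOR T = T
U IMPLIES (Z XOR U) = T IMPLIES T = T
NOT NOT (Z XOR U) OR (U IMPLIES (Z XOR U)) = T OR T = T
((((U IMPLIES ((Z AND U) AND U)) IMPLIES Z) IMPLIES (Z AND U)) IMPLIES (((Z IMPLIES (U IFF Z)) IFF U) IFF (Z IMPLIES U))) XOR (NOT NOT (Z XOR U) OR (U IMPLIES (Z XOR U))) = T XOR T = F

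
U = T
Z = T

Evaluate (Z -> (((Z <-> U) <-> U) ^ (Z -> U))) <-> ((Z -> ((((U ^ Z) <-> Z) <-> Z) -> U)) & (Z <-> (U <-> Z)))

Z <-> U = T <-> T = T
(Z <-> U) <-> U = T <-> T = T
Z -> U = T -> T = T
((Z <-> U) <-> U) ^ (Z -> U) = T ^ T = F
Z -> (((Z <-> U) <-> U) ^ (Z -> U)) = T -> F = F
U ^ Z = T ^ T = F
(U ^ Z) <-> Z = F <-> T = F
((U ^ Z) <-> Z) <-> Z = F <-> T = F
(((U ^ Z) <-> Z) <-> Z) -> U = F -> T = T
Z -> ((((U ^ Z) <-> Z) <-> Z) -> U) = T -> T = T
U <-> Z = T <-> T = T
Z <-> (U <-> Z) = T <-> T = T
(Z -> ((((U ^ Z) <-> Z) <-> Z) -> U)) & (Z <-> (U <-> Z)) = T & T = T
(Z -> (((Z <-> U) <-> U) ^ (Z -> U))) <-> ((Z -> ((((U ^ Z) <-> Z) <-> Z) -> U)) & (Z <-> (U <-> Z))) = F <-> T = F

F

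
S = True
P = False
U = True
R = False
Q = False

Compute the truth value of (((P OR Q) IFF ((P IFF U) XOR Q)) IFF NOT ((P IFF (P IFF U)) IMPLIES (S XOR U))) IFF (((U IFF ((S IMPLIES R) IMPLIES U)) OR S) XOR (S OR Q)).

Substituting S=True, P=False, U=True, R=False, Q=False:
P OR Q = False OR False = False
P IFF U = False IFF True = False
(P IFF U) XOR Q = False XOR False = False
(P OR Q) IFF ((P IFF U) XOR Q) = False IFF False = True
P IFF U = False IFF True = False
P IFF (P IFF U) = False IFF False = True
S XOR U = True XOR True = False
(P IFF (P IFF U)) IMPLIES (S XOR U) = True IMPLIES False = False
NOT ((P IFF (P IFF U)) IMPLIES (S XOR U)) = NOT False = True
((P OR Q) IFF ((P IFF U) XOR Q)) IFF NOT ((P IFF (P IFF U)) IMPLIES (S XOR U)) = True IFF True = True
S IMPLIES R = True IMPLIES False = False
(S IMPLIES R) IMPLIES U = False IMPLIES True = True
U IFF ((S IMPLIES R) IMPLIES U) = True IFF True = True
(U IFF ((S IMPLIES R) IMPLIES U)) OR S = True OR True = True
S OR Q = True OR False = True
((U IFF ((S IMPLIES R) IMPLIES U)) OR S) XOR (S OR Q) = True XOR True = False
(((P OR Q) IFF ((P IFF U) XOR Q)) IFF NOT ((P IFF (P IFF U)) IMPLIES (S XOR U))) IFF (((U IFF ((S IMPLIES R) IMPLIES U)) OR S) XOR (S OR Q)) = True IFF False = False

False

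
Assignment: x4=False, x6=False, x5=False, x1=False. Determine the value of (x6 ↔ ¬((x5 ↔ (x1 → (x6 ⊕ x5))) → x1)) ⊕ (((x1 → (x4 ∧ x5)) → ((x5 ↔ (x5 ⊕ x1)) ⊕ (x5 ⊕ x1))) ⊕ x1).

False

x6 ⊕ x5 = False ⊕ False = False
x1 → (x6 ⊕ x5) = False → False = True
x5 ↔ (x1 → (x6 ⊕ x5)) = False ↔ True = False
(x5 ↔ (x1 → (x6 ⊕ x5))) → x1 = False → False = True
¬((x5 ↔ (x1 → (x6 ⊕ x5))) → x1) = ¬True = False
x6 ↔ ¬((x5 ↔ (x1 → (x6 ⊕ x5))) → x1) = False ↔ False = True
x4 ∧ x5 = False ∧ False = False
x1 → (x4 ∧ x5) = False → False = True
x5 ⊕ x1 = False ⊕ False = False
x5 ↔ (x5 ⊕ x1) = False ↔ False = True
x5 ⊕ x1 = False ⊕ False = False
(x5 ↔ (x5 ⊕ x1)) ⊕ (x5 ⊕ x1) = True ⊕ False = True
(x1 → (x4 ∧ x5)) → ((x5 ↔ (x5 ⊕ x1)) ⊕ (x5 ⊕ x1)) = True → True = True
((x1 → (x4 ∧ x5)) → ((x5 ↔ (x5 ⊕ x1)) ⊕ (x5 ⊕ x1))) ⊕ x1 = True ⊕ False = True
(x6 ↔ ¬((x5 ↔ (x1 → (x6 ⊕ x5))) → x1)) ⊕ (((x1 → (x4 ∧ x5)) → ((x5 ↔ (x5 ⊕ x1)) ⊕ (x5 ⊕ x1))) ⊕ x1) = True ⊕ True = False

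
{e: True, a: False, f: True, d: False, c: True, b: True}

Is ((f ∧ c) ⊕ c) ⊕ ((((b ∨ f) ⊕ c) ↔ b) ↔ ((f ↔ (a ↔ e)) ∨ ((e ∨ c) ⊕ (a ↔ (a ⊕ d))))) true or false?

True

f ∧ c = True ∧ True = True
(f ∧ c) ⊕ c = True ⊕ True = False
b ∨ f = True ∨ True = True
(b ∨ f) ⊕ c = True ⊕ True = False
((b ∨ f) ⊕ c) ↔ b = False ↔ True = False
a ↔ e = False ↔ True = False
f ↔ (a ↔ e) = True ↔ False = False
e ∨ c = True ∨ True = True
a ⊕ d = False ⊕ False = False
a ↔ (a ⊕ d) = False ↔ False = True
(e ∨ c) ⊕ (a ↔ (a ⊕ d)) = True ⊕ True = False
(f ↔ (a ↔ e)) ∨ ((e ∨ c) ⊕ (a ↔ (a ⊕ d))) = False ∨ False = False
(((b ∨ f) ⊕ c) ↔ b) ↔ ((f ↔ (a ↔ e)) ∨ ((e ∨ c) ⊕ (a ↔ (a ⊕ d)))) = False ↔ False = True
((f ∧ c) ⊕ c) ⊕ ((((b ∨ f) ⊕ c) ↔ b) ↔ ((f ↔ (a ↔ e)) ∨ ((e ∨ c) ⊕ (a ↔ (a ⊕ d))))) = False ⊕ True = True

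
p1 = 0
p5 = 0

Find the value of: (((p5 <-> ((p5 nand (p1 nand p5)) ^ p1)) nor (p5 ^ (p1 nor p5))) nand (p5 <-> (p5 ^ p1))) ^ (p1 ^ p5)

p1 nand p5 = 0 nand 0 = 1
p5 nand (p1 nand p5) = 0 nand 1 = 1
(p5 nand (p1 nand p5)) ^ p1 = 1 ^ 0 = 1
p5 <-> ((p5 nand (p1 nand p5)) ^ p1) = 0 <-> 1 = 0
p1 nor p5 = 0 nor 0 = 1
p5 ^ (p1 nor p5) = 0 ^ 1 = 1
(p5 <-> ((p5 nand (p1 nand p5)) ^ p1)) nor (p5 ^ (p1 nor p5)) = 0 nor 1 = 0
p5 ^ p1 = 0 ^ 0 = 0
p5 <-> (p5 ^ p1) = 0 <-> 0 = 1
((p5 <-> ((p5 nand (p1 nand p5)) ^ p1)) nor (p5 ^ (p1 nor p5))) nand (p5 <-> (p5 ^ p1)) = 0 nand 1 = 1
p1 ^ p5 = 0 ^ 0 = 0
(((p5 <-> ((p5 nand (p1 nand p5)) ^ p1)) nor (p5 ^ (p1 nor p5))) nand (p5 <-> (p5 ^ p1))) ^ (p1 ^ p5) = 1 ^ 0 = 1

1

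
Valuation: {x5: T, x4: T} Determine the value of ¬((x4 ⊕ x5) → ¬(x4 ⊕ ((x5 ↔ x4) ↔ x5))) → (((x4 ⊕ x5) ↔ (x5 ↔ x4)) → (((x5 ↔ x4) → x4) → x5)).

Substituting x5=T, x4=T:
x4 ⊕ x5 = T ⊕ T = F
x5 ↔ x4 = T ↔ T = T
(x5 ↔ x4) ↔ x5 = T ↔ T = T
x4 ⊕ ((x5 ↔ x4) ↔ x5) = T ⊕ T = F
¬(x4 ⊕ ((x5 ↔ x4) ↔ x5)) = ¬F = T
(x4 ⊕ x5) → ¬(x4 ⊕ ((x5 ↔ x4) ↔ x5)) = F → T = T
¬((x4 ⊕ x5) → ¬(x4 ⊕ ((x5 ↔ x4) ↔ x5))) = ¬T = F
x4 ⊕ x5 = T ⊕ T = F
x5 ↔ x4 = T ↔ T = T
(x4 ⊕ x5) ↔ (x5 ↔ x4) = F ↔ T = F
x5 ↔ x4 = T ↔ T = T
(x5 ↔ x4) → x4 = T → T = T
((x5 ↔ x4) → x4) → x5 = T → T = T
((x4 ⊕ x5) ↔ (x5 ↔ x4)) → (((x5 ↔ x4) → x4) → x5) = F → T = T
¬((x4 ⊕ x5) → ¬(x4 ⊕ ((x5 ↔ x4) ↔ x5))) → (((x4 ⊕ x5) ↔ (x5 ↔ x4)) → (((x5 ↔ x4) → x4) → x5)) = F → T = T

T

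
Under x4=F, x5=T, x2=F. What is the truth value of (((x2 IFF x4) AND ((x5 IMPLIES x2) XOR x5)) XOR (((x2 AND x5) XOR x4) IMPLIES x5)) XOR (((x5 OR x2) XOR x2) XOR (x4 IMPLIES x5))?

F

Substituting x4=F, x5=T, x2=F:
x2 IFF x4 = F IFF F = T
x5 IMPLIES x2 = T IMPLIES F = F
(x5 IMPLIES x2) XOR x5 = F XOR T = T
(x2 IFF x4) AND ((x5 IMPLIES x2) XOR x5) = T AND T = T
x2 AND x5 = F AND T = F
(x2 AND x5) XOR x4 = F XOR F = F
((x2 AND x5) XOR x4) IMPLIES x5 = F IMPLIES T = T
((x2 IFF x4) AND ((x5 IMPLIES x2) XOR x5)) XOR (((x2 AND x5) XOR x4) IMPLIES x5) = T XOR T = F
x5 OR x2 = T OR F = T
(x5 OR x2) XOR x2 = T XOR F = T
x4 IMPLIES x5 = F IMPLIES T = T
((x5 OR x2) XOR x2) XOR (x4 IMPLIES x5) = T XOR T = F
(((x2 IFF x4) AND ((x5 IMPLIES x2) XOR x5)) XOR (((x2 AND x5) XOR x4) IMPLIES x5)) XOR (((x5 OR x2) XOR x2) XOR (x4 IMPLIES x5)) = F XOR F = F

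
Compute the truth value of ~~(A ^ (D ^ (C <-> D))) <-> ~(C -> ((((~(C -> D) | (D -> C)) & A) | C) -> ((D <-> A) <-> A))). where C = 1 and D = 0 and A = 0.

0

C <-> D = 1 <-> 0 = 0
D ^ (C <-> D) = 0 ^ 0 = 0
A ^ (D ^ (C <-> D)) = 0 ^ 0 = 0
~(A ^ (D ^ (C <-> D))) = ~0 = 1
~~(A ^ (D ^ (C <-> D))) = ~1 = 0
C -> D = 1 -> 0 = 0
~(C -> D) = ~0 = 1
D -> C = 0 -> 1 = 1
~(C -> D) | (D -> C) = 1 | 1 = 1
(~(C -> D) | (D -> C)) & A = 1 & 0 = 0
((~(C -> D) | (D -> C)) & A) | C = 0 | 1 = 1
D <-> A = 0 <-> 0 = 1
(D <-> A) <-> A = 1 <-> 0 = 0
(((~(C -> D) | (D -> C)) & A) | C) -> ((D <-> A) <-> A) = 1 -> 0 = 0
C -> ((((~(C -> D) | (D -> C)) & A) | C) -> ((D <-> A) <-> A)) = 1 -> 0 = 0
~(C -> ((((~(C -> D) | (D -> C)) & A) | C) -> ((D <-> A) <-> A))) = ~0 = 1
~~(A ^ (D ^ (C <-> D))) <-> ~(C -> ((((~(C -> D) | (D -> C)) & A) | C) -> ((D <-> A) <-> A))) = 0 <-> 1 = 0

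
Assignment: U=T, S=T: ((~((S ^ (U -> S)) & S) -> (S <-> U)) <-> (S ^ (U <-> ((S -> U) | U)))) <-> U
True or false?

F

U -> S = T -> T = T
S ^ (U -> S) = T ^ T = F
(S ^ (U -> S)) & S = F & T = F
~((S ^ (U -> S)) & S) = ~F = T
S <-> U = T <-> T = T
~((S ^ (U -> S)) & S) -> (S <-> U) = T -> T = T
S -> U = T -> T = T
(S -> U) | U = T | T = T
U <-> ((S -> U) | U) = T <-> T = T
S ^ (U <-> ((S -> U) | U)) = T ^ T = F
(~((S ^ (U -> S)) & S) -> (S <-> U)) <-> (S ^ (U <-> ((S -> U) | U))) = T <-> F = F
((~((S ^ (U -> S)) & S) -> (S <-> U)) <-> (S ^ (U <-> ((S -> U) | U)))) <-> U = F <-> T = F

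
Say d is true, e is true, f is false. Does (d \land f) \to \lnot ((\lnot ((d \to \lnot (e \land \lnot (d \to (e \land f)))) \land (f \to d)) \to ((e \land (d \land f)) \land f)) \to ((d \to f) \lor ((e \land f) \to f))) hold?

T

d \land f = T \land F = F
e \land f = T \land F = F
d \to (e \land f) = T \to F = F
\lnot (d \to (e \land f)) = \lnot F = T
e \land \lnot (d \to (e \land f)) = T \land T = T
\lnot (e \land \lnot (d \to (e \land f))) = \lnot T = F
d \to \lnot (e \land \lnot (d \to (e \land f))) = T \to F = F
f \to d = F \to T = T
(d \to \lnot (e \land \lnot (d \to (e \land f)))) \land (f \to d) = F \land T = F
\lnot ((d \to \lnot (e \land \lnot (d \to (e \land f)))) \land (f \to d)) = \lnot F = T
d \land f = T \land F = F
e \land (d \land f) = T \land F = F
(e \land (d \land f)) \land f = F \land F = F
\lnot ((d \to \lnot (e \land \lnot (d \to (e \land f)))) \land (f \to d)) \to ((e \land (d \land f)) \land f) = T \to F = F
d \to f = T \to F = F
e \land f = T \land F = F
(e \land f) \to f = F \to F = T
(d \to f) \lor ((e \land f) \to f) = F \lor T = T
(\lnot ((d \to \lnot (e \land \lnot (d \to (e \land f)))) \land (f \to d)) \to ((e \land (d \land f)) \land f)) \to ((d \to f) \lor ((e \land f) \to f)) = F \to T = T
\lnot ((\lnot ((d \to \lnot (e \land \lnot (d \to (e \land f)))) \land (f \to d)) \to ((e \land (d \land f)) \land f)) \to ((d \to f) \lor ((e \land f) \to f))) = \lnot T = F
(d \land f) \to \lnot ((\lnot ((d \to \lnot (e \land \lnot (d \to (e \land f)))) \land (f \to d)) \to ((e \land (d \land f)) \land f)) \to ((d \to f) \lor ((e \land f) \to f))) = F \to F = T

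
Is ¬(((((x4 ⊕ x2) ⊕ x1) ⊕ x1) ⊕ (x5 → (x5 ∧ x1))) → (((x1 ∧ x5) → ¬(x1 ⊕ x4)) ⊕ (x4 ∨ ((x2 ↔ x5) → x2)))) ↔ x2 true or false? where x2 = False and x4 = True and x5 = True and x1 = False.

Substituting x2=False, x4=True, x5=True, x1=False:
x4 ⊕ x2 = True ⊕ False = True
(x4 ⊕ x2) ⊕ x1 = True ⊕ False = True
((x4 ⊕ x2) ⊕ x1) ⊕ x1 = True ⊕ False = True
x5 ∧ x1 = True ∧ False = False
x5 → (x5 ∧ x1) = True → False = False
(((x4 ⊕ x2) ⊕ x1) ⊕ x1) ⊕ (x5 → (x5 ∧ x1)) = True ⊕ False = True
x1 ∧ x5 = False ∧ True = False
x1 ⊕ x4 = False ⊕ True = True
¬(x1 ⊕ x4) = ¬True = False
(x1 ∧ x5) → ¬(x1 ⊕ x4) = False → False = True
x2 ↔ x5 = False ↔ True = False
(x2 ↔ x5) → x2 = False → False = True
x4 ∨ ((x2 ↔ x5) → x2) = True ∨ True = True
((x1 ∧ x5) → ¬(x1 ⊕ x4)) ⊕ (x4 ∨ ((x2 ↔ x5) → x2)) = True ⊕ True = False
((((x4 ⊕ x2) ⊕ x1) ⊕ x1) ⊕ (x5 → (x5 ∧ x1))) → (((x1 ∧ x5) → ¬(x1 ⊕ x4)) ⊕ (x4 ∨ ((x2 ↔ x5) → x2))) = True → False = False
¬(((((x4 ⊕ x2) ⊕ x1) ⊕ x1) ⊕ (x5 → (x5 ∧ x1))) → (((x1 ∧ x5) → ¬(x1 ⊕ x4)) ⊕ (x4 ∨ ((x2 ↔ x5) → x2)))) = ¬False = True
¬(((((x4 ⊕ x2) ⊕ x1) ⊕ x1) ⊕ (x5 → (x5 ∧ x1))) → (((x1 ∧ x5) → ¬(x1 ⊕ x4)) ⊕ (x4 ∨ ((x2 ↔ x5) → x2)))) ↔ x2 = True ↔ False = False

False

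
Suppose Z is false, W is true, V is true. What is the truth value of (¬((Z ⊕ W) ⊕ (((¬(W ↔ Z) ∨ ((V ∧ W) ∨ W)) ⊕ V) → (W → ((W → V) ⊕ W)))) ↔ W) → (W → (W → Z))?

Z ⊕ W = False ⊕ True = True
W ↔ Z = True ↔ False = False
¬(W ↔ Z) = ¬False = True
V ∧ W = True ∧ True = True
(V ∧ W) ∨ W = True ∨ True = True
¬(W ↔ Z) ∨ ((V ∧ W) ∨ W) = True ∨ True = True
(¬(W ↔ Z) ∨ ((V ∧ W) ∨ W)) ⊕ V = True ⊕ True = False
W → V = True → True = True
(W → V) ⊕ W = True ⊕ True = False
W → ((W → V) ⊕ W) = True → False = False
((¬(W ↔ Z) ∨ ((V ∧ W) ∨ W)) ⊕ V) → (W → ((W → V) ⊕ W)) = False → False = True
(Z ⊕ W) ⊕ (((¬(W ↔ Z) ∨ ((V ∧ W) ∨ W)) ⊕ V) → (W → ((W → V) ⊕ W))) = True ⊕ True = False
¬((Z ⊕ W) ⊕ (((¬(W ↔ Z) ∨ ((V ∧ W) ∨ W)) ⊕ V) → (W → ((W → V) ⊕ W)))) = ¬False = True
¬((Z ⊕ W) ⊕ (((¬(W ↔ Z) ∨ ((V ∧ W) ∨ W)) ⊕ V) → (W → ((W → V) ⊕ W)))) ↔ W = True ↔ True = True
W → Z = True → False = False
W → (W → Z) = True → False = False
(¬((Z ⊕ W) ⊕ (((¬(W ↔ Z) ∨ ((V ∧ W) ∨ W)) ⊕ V) → (W → ((W → V) ⊕ W)))) ↔ W) → (W → (W → Z)) = True → False = False

False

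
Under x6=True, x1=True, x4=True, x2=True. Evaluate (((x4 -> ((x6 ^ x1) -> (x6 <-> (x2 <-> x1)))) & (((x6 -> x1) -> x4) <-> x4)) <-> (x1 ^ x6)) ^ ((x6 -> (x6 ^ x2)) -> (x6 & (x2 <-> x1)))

True

x6 ^ x1 = True ^ True = False
x2 <-> x1 = True <-> True = True
x6 <-> (x2 <-> x1) = True <-> True = True
(x6 ^ x1) -> (x6 <-> (x2 <-> x1)) = False -> True = True
x4 -> ((x6 ^ x1) -> (x6 <-> (x2 <-> x1))) = True -> True = True
x6 -> x1 = True -> True = True
(x6 -> x1) -> x4 = True -> True = True
((x6 -> x1) -> x4) <-> x4 = True <-> True = True
(x4 -> ((x6 ^ x1) -> (x6 <-> (x2 <-> x1)))) & (((x6 -> x1) -> x4) <-> x4) = True & True = True
x1 ^ x6 = True ^ True = False
((x4 -> ((x6 ^ x1) -> (x6 <-> (x2 <-> x1)))) & (((x6 -> x1) -> x4) <-> x4)) <-> (x1 ^ x6) = True <-> False = False
x6 ^ x2 = True ^ True = False
x6 -> (x6 ^ x2) = True -> False = False
x2 <-> x1 = True <-> True = True
x6 & (x2 <-> x1) = True & True = True
(x6 -> (x6 ^ x2)) -> (x6 & (x2 <-> x1)) = False -> True = True
(((x4 -> ((x6 ^ x1) -> (x6 <-> (x2 <-> x1)))) & (((x6 -> x1) -> x4) <-> x4)) <-> (x1 ^ x6)) ^ ((x6 -> (x6 ^ x2)) -> (x6 & (x2 <-> x1))) = False ^ True = True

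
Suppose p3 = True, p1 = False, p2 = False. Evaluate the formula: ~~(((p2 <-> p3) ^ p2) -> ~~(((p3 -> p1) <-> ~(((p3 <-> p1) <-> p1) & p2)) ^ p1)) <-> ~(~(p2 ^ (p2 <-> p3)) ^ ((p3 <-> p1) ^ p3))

p2 <-> p3 = False <-> True = False
(p2 <-> p3) ^ p2 = False ^ False = False
p3 -> p1 = True -> False = False
p3 <-> p1 = True <-> False = False
(p3 <-> p1) <-> p1 = False <-> False = True
((p3 <-> p1) <-> p1) & p2 = True & False = False
~(((p3 <-> p1) <-> p1) & p2) = ~False = True
(p3 -> p1) <-> ~(((p3 <-> p1) <-> p1) & p2) = False <-> True = False
((p3 -> p1) <-> ~(((p3 <-> p1) <-> p1) & p2)) ^ p1 = False ^ False = False
~(((p3 -> p1) <-> ~(((p3 <-> p1) <-> p1) & p2)) ^ p1) = ~False = True
~~(((p3 -> p1) <-> ~(((p3 <-> p1) <-> p1) & p2)) ^ p1) = ~True = False
((p2 <-> p3) ^ p2) -> ~~(((p3 -> p1) <-> ~(((p3 <-> p1) <-> p1) & p2)) ^ p1) = False -> False = True
~(((p2 <-> p3) ^ p2) -> ~~(((p3 -> p1) <-> ~(((p3 <-> p1) <-> p1) & p2)) ^ p1)) = ~True = False
~~(((p2 <-> p3) ^ p2) -> ~~(((p3 -> p1) <-> ~(((p3 <-> p1) <-> p1) & p2)) ^ p1)) = ~False = True
p2 <-> p3 = False <-> True = False
p2 ^ (p2 <-> p3) = False ^ False = False
~(p2 ^ (p2 <-> p3)) = ~False = True
p3 <-> p1 = True <-> False = False
(p3 <-> p1) ^ p3 = False ^ True = True
~(p2 ^ (p2 <-> p3)) ^ ((p3 <-> p1) ^ p3) = True ^ True = False
~(~(p2 ^ (p2 <-> p3)) ^ ((p3 <-> p1) ^ p3)) = ~False = True
~~(((p2 <-> p3) ^ p2) -> ~~(((p3 -> p1) <-> ~(((p3 <-> p1) <-> p1) & p2)) ^ p1)) <-> ~(~(p2 ^ (p2 <-> p3)) ^ ((p3 <-> p1) ^ p3)) = True <-> True = True

True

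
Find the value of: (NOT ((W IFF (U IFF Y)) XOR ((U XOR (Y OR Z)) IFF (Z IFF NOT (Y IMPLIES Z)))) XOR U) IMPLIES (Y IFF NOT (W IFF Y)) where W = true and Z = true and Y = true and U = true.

U IFF Y = true IFF true = true
W IFF (U IFF Y) = true IFF true = true
Y OR Z = true OR true = true
U XOR (Y OR Z) = true XOR true = false
Y IMPLIES Z = true IMPLIES true = true
NOT (Y IMPLIES Z) = NOT true = false
Z IFF NOT (Y IMPLIES Z) = true IFF false = false
(U XOR (Y OR Z)) IFF (Z IFF NOT (Y IMPLIES Z)) = false IFF false = true
(W IFF (U IFF Y)) XOR ((U XOR (Y OR Z)) IFF (Z IFF NOT (Y IMPLIES Z))) = true XOR true = false
NOT ((W IFF (U IFF Y)) XOR ((U XOR (Y OR Z)) IFF (Z IFF NOT (Y IMPLIES Z)))) = NOT false = true
NOT ((W IFF (U IFF Y)) XOR ((U XOR (Y OR Z)) IFF (Z IFF NOT (Y IMPLIES Z)))) XOR U = true XOR true = false
W IFF Y = true IFF true = true
NOT (W IFF Y) = NOT true = false
Y IFF NOT (W IFF Y) = true IFF false = false
(NOT ((W IFF (U IFF Y)) XOR ((U XOR (Y OR Z)) IFF (Z IFF NOT (Y IMPLIES Z)))) XOR U) IMPLIES (Y IFF NOT (W IFF Y)) = false IMPLIES false = true

true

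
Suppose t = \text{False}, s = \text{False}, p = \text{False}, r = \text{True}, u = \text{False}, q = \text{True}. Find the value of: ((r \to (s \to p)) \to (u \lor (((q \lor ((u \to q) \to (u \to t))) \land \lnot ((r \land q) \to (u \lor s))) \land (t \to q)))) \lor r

\text{True}

Substituting t=\text{False}, s=\text{False}, p=\text{False}, r=\text{True}, u=\text{False}, q=\text{True}:
s \to p = \text{False} \to \text{False} = \text{True}
r \to (s \to p) = \text{True} \to \text{True} = \text{True}
u \to q = \text{False} \to \text{True} = \text{True}
u \to t = \text{False} \to \text{False} = \text{True}
(u \to q) \to (u \to t) = \text{True} \to \text{True} = \text{True}
q \lor ((u \to q) \to (u \to t)) = \text{True} \lor \text{True} = \text{True}
r \land q = \text{True} \land \text{True} = \text{True}
u \lor s = \text{False} \lor \text{False} = \text{False}
(r \land q) \to (u \lor s) = \text{True} \to \text{False} = \text{False}
\lnot ((r \land q) \to (u \lor s)) = \lnot \text{False} = \text{True}
(q \lor ((u \to q) \to (u \to t))) \land \lnot ((r \land q) \to (u \lor s)) = \text{True} \land \text{True} = \text{True}
t \to q = \text{False} \to \text{True} = \text{True}
((q \lor ((u \to q) \to (u \to t))) \land \lnot ((r \land q) \to (u \lor s))) \land (t \to q) = \text{True} \land \text{True} = \text{True}
u \lor (((q \lor ((u \to q) \to (u \to t))) \land \lnot ((r \land q) \to (u \lor s))) \land (t \to q)) = \text{False} \lor \text{True} = \text{True}
(r \to (s \to p)) \to (u \lor (((q \lor ((u \to q) \to (u \to t))) \land \lnot ((r \land q) \to (u \lor s))) \land (t \to q))) = \text{True} \to \text{True} = \text{True}
((r \to (s \to p)) \to (u \lor (((q \lor ((u \to q) \to (u \to t))) \land \lnot ((r \land q) \to (u \lor s))) \land (t \to q)))) \lor r = \text{True} \lor \text{True} = \text{True}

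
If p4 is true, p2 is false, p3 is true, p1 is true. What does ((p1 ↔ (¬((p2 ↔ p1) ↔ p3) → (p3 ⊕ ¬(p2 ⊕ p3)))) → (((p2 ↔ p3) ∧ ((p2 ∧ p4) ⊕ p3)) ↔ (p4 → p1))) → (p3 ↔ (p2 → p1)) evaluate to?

True

p2 ↔ p1 = False ↔ True = False
(p2 ↔ p1) ↔ p3 = False ↔ True = False
¬((p2 ↔ p1) ↔ p3) = ¬False = True
p2 ⊕ p3 = False ⊕ True = True
¬(p2 ⊕ p3) = ¬True = False
p3 ⊕ ¬(p2 ⊕ p3) = True ⊕ False = True
¬((p2 ↔ p1) ↔ p3) → (p3 ⊕ ¬(p2 ⊕ p3)) = True → True = True
p1 ↔ (¬((p2 ↔ p1) ↔ p3) → (p3 ⊕ ¬(p2 ⊕ p3))) = True ↔ True = True
p2 ↔ p3 = False ↔ True = False
p2 ∧ p4 = False ∧ True = False
(p2 ∧ p4) ⊕ p3 = False ⊕ True = True
(p2 ↔ p3) ∧ ((p2 ∧ p4) ⊕ p3) = False ∧ True = False
p4 → p1 = True → True = True
((p2 ↔ p3) ∧ ((p2 ∧ p4) ⊕ p3)) ↔ (p4 → p1) = False ↔ True = False
(p1 ↔ (¬((p2 ↔ p1) ↔ p3) → (p3 ⊕ ¬(p2 ⊕ p3)))) → (((p2 ↔ p3) ∧ ((p2 ∧ p4) ⊕ p3)) ↔ (p4 → p1)) = True → False = False
p2 → p1 = False → True = True
p3 ↔ (p2 → p1) = True ↔ True = True
((p1 ↔ (¬((p2 ↔ p1) ↔ p3) → (p3 ⊕ ¬(p2 ⊕ p3)))) → (((p2 ↔ p3) ∧ ((p2 ∧ p4) ⊕ p3)) ↔ (p4 → p1))) → (p3 ↔ (p2 → p1)) = False → True = True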